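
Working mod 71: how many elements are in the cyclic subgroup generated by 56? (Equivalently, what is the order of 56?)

The order of 56 must divide p − 1 = 70 = 2 · 5 · 7.
Divisors: 1, 2, 5, 7, 10, 14, 35, 70.
Check each in increasing order: 56^1 ≡ 56;  56^2 ≡ 12;  56^5 ≡ 41;  56^7 ≡ 66;  56^10 ≡ 48;  56^14 ≡ 25;  56^35 ≡ 70;  56^70 ≡ 1.
Smallest exponent giving 1 is 70.

70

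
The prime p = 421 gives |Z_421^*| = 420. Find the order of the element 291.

35

The order of 291 must divide p − 1 = 420 = 2^2 · 3 · 5 · 7.
Divisors: 1, 2, 3, 4, 5, 6, 7, 10, 12, 14, 15, 20, 21, 28, 30, 35, 42, 60, 70, 84, 105, 140, 210, 420.
Check each in increasing order: 291^1 ≡ 291;  291^2 ≡ 60;  291^3 ≡ 199;  291^4 ≡ 232;  291^5 ≡ 152;  291^6 ≡ 27;  291^7 ≡ 279;  291^10 ≡ 370;  291^12 ≡ 308;  291^14 ≡ 377;  291^15 ≡ 247;  291^20 ≡ 75;  291^21 ≡ 354;  291^28 ≡ 252;  291^30 ≡ 385;  291^35 ≡ 1.
Smallest exponent giving 1 is 35.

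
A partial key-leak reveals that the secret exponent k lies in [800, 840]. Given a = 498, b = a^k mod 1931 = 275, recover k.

Compute 498^800 mod 1931 = 1864, then multiply by 498 repeatedly:
  498^800=1864  498^801=1392  498^802=1918  498^803=1250  498^804=718
  498^805=329  498^806=1638  498^807=842  498^808=289  498^809=1028
  498^810=229  498^811=113  498^812=275
Found 275 at exponent 812.

812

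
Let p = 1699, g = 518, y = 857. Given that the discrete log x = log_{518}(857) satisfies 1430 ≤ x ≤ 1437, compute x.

Compute 518^1430 mod 1699 = 857, then multiply by 518 repeatedly:
  518^1430=857
Found 857 at exponent 1430.

1430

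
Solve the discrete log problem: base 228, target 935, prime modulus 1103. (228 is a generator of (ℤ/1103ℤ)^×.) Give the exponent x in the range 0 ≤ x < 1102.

632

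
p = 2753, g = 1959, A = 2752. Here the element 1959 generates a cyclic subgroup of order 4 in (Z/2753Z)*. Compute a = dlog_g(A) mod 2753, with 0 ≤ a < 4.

2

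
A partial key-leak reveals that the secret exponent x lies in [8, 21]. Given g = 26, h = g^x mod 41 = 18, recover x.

8

Compute 26^8 mod 41 = 18, then multiply by 26 repeatedly:
  26^8=18
Found 18 at exponent 8.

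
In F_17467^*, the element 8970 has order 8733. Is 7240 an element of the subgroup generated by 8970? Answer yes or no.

7240 ∈ ⟨8970⟩ iff 7240^8733 ≡ 1 (mod 17467), since |⟨8970⟩| = 8733.
7240^8733 mod 17467 = 17466.
Since 17466 ≠ 1, 7240 does not lie in the subgroup.

no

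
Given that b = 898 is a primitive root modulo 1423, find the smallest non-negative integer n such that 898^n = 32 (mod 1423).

222

Baby-step giant-step with m = ceil(sqrt(1422)) = 38.
Baby table (898^j mod 1423 for j=0..37):
  0:1  1:898  2:986  3:322  4:287  5:163  6:1228  7:1342
  8:1258  9:1245  10:955  11:944  12:1027  13:142  14:869  15:558
  16:188  17:910  18:378  19:770  20:1305  21:761  22:338  23:425
  24:286  25:688  26:242  27:1020  28:971  29:1082  30:1150  31:1025
  32:1192  33:320  34:1337  35:1037  36:584  37:768
Giant step factor: 898^(-38) ≡ 313 (mod 1423).
Scan 32·313^i mod 1423 for i = 0, 1, …:
  i=0: 32   i=1: 55   i=2: 139   i=3: 817
  i=4: 1004   i=5: 1192
Match at i=5, j=32: n = 5·38 + 32 = 222.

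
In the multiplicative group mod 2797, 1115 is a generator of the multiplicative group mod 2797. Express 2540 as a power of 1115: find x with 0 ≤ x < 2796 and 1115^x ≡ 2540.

438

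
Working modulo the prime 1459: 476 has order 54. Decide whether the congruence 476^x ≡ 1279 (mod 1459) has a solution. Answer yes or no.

no

1279 ∈ ⟨476⟩ iff 1279^54 ≡ 1 (mod 1459), since |⟨476⟩| = 54.
1279^54 mod 1459 = 209.
Since 209 ≠ 1, 1279 does not lie in the subgroup.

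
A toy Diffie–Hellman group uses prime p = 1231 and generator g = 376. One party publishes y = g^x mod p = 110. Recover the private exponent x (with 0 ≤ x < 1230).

Baby-step giant-step with m = ceil(sqrt(1230)) = 36.
Baby table (376^j mod 1231 for j=0..35):
  0:1  1:376  2:1042  3:334  4:22  5:886  6:766  7:1193
  8:484  9:1027  10:849  11:395  12:800  13:436  14:213  15:73
  16:366  17:975  18:993  19:375  20:666  21:523  22:919  23:864
  24:1111  25:427  26:522  27:543  28:1053  29:777  30:405  31:867
  32:1008  33:1091  34:293  35:609
Giant step factor: 376^(-36) ≡ 342 (mod 1231).
Scan 110·342^i mod 1231 for i = 0, 1, …:
  i=0: 110   i=1: 690   i=2: 859   i=3: 800
Match at i=3, j=12: x = 3·36 + 12 = 120.

120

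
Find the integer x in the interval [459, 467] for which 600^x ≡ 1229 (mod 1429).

465

Compute 600^459 mod 1429 = 1330, then multiply by 600 repeatedly:
  600^459=1330  600^460=618  600^461=689  600^462=419  600^463=1325
  600^464=476  600^465=1229
Found 1229 at exponent 465.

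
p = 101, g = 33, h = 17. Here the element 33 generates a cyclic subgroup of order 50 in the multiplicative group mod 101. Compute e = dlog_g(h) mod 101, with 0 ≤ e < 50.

15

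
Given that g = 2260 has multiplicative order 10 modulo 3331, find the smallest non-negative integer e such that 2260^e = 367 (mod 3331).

9

Successive powers of 2260 modulo 3331:
  2260^0=1  2260^1=2260  2260^2=1177  2260^3=1882  2260^4=2964  2260^5=3330
  2260^6=1071  2260^7=2154  2260^8=1449  2260^9=367
So 2260^9 ≡ 367 (mod 3331), giving e = 9.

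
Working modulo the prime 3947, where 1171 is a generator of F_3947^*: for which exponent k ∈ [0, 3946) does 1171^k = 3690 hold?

Baby-step giant-step with m = ceil(sqrt(3946)) = 63.
Baby table (1171^j mod 3947 for j=0..62):
  0:1  1:1171  2:1632  3:724  4:3146  5:1415  6:3172  7:285
  8:2187  9:3321  10:1096  11:641  12:681  13:157  14:2285  15:3616
  16:3152  17:547  18:1123  19:682  20:1328  21:3917  22:393  23:2351
  24:1962  25:348  26:967  27:3515  28:3291  29:1489  30:2992  31:2643
  32:505  33:3252  34:3184  35:2496  36:2036  37:168  38:3325  39:1833
  40:3222  41:3577  42:900  43:51  44:516  45:345  46:1401  47:2566
  48:1119  49:3892  50:2694  51:1021  52:3597  53:638  54:1115  55:3155
  56:113  57:2072  58:2854  59:2872  60:268  61:2015  62:3206
Giant step factor: 1171^(-63) ≡ 3696 (mod 3947).
Scan 3690·3696^i mod 3947 for i = 0, 1, …:
  i=0: 3690   i=1: 1355   i=2: 3284   i=3: 639
  i=4: 1438   i=5: 2186   i=6: 3894   i=7: 1462
  i=8: 109   i=9: 270     …   i=48: 1827
  i=49: 3222
Match at i=49, j=40: k = 49·63 + 40 = 3127.

3127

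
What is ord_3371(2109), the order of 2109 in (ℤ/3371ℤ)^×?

The order of 2109 must divide p − 1 = 3370 = 2 · 5 · 337.
Divisors: 1, 2, 5, 10, 337, 674, 1685, 3370.
Check each in increasing order: 2109^1 ≡ 2109;  2109^2 ≡ 1532;  2109^5 ≡ 1717;  2109^10 ≡ 1835;  2109^337 ≡ 591;  2109^674 ≡ 2068;  2109^1685 ≡ 1.
Smallest exponent giving 1 is 1685.

1685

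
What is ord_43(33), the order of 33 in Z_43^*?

The order of 33 must divide p − 1 = 42 = 2 · 3 · 7.
Divisors: 1, 2, 3, 6, 7, 14, 21, 42.
Check each in increasing order: 33^1 ≡ 33;  33^2 ≡ 14;  33^3 ≡ 32;  33^6 ≡ 35;  33^7 ≡ 37;  33^14 ≡ 36;  33^21 ≡ 42;  33^42 ≡ 1.
Smallest exponent giving 1 is 42.

42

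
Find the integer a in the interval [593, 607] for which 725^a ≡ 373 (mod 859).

595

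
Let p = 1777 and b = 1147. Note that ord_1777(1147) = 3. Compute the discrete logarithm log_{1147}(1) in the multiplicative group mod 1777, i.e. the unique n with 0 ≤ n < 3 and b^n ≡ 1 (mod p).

Successive powers of 1147 modulo 1777:
  1147^0=1
So 1147^0 ≡ 1 (mod 1777), giving n = 0.

0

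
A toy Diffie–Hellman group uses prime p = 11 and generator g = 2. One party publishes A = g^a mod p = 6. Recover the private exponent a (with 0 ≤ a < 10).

Successive powers of 2 modulo 11:
  2^0=1  2^1=2  2^2=4  2^3=8  2^4=5  2^5=10
  2^6=9  2^7=7  2^8=3  2^9=6
So 2^9 ≡ 6 (mod 11), giving a = 9.

9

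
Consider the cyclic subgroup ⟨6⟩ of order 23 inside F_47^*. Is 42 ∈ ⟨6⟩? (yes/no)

⟨6⟩ has order 23; its elements mod 47 are {1, 2, 3, 4, 6, 7, 8, 9, 12, 14, 16, 17, 18, 21, 24, 25, 27, 28, 32, 34, 36, 37, 42}.
42 is in this set.

yes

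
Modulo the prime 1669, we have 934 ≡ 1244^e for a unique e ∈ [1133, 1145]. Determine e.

1134

Compute 1244^1133 mod 1669 = 41, then multiply by 1244 repeatedly:
  1244^1133=41  1244^1134=934
Found 934 at exponent 1134.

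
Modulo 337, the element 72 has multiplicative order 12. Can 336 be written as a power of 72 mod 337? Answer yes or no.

yes

336 ∈ ⟨72⟩ iff 336^12 ≡ 1 (mod 337), since |⟨72⟩| = 12.
336^12 mod 337 = 1.
Since 1 = 1, 336 lies in the subgroup.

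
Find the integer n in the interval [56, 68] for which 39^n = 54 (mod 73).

58

Compute 39^56 mod 73 = 32, then multiply by 39 repeatedly:
  39^56=32  39^57=7  39^58=54
Found 54 at exponent 58.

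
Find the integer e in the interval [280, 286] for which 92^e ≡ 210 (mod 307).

Compute 92^280 mod 307 = 28, then multiply by 92 repeatedly:
  92^280=28  92^281=120  92^282=295  92^283=124  92^284=49
  92^285=210
Found 210 at exponent 285.

285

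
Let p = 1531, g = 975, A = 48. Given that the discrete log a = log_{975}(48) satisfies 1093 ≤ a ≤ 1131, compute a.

1097

Compute 975^1093 mod 1531 = 1266, then multiply by 975 repeatedly:
  975^1093=1266  975^1094=364  975^1095=1239  975^1096=66  975^1097=48
Found 48 at exponent 1097.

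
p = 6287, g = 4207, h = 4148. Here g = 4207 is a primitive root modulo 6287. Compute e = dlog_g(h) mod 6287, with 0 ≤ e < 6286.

2839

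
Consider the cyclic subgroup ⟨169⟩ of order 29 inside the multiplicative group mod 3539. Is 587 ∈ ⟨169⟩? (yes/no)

no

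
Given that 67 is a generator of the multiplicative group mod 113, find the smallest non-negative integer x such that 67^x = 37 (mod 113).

15

Successive powers of 67 modulo 113:
  67^0=1  67^1=67  67^2=82  67^3=70  67^4=57  67^5=90
  67^6=41  67^7=35  67^8=85  67^9=45  67^10=77  67^11=74
  67^12=99  67^13=79  67^14=95  67^15=37
So 67^15 ≡ 37 (mod 113), giving x = 15.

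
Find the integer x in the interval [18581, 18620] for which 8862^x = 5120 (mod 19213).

18581

Compute 8862^18581 mod 19213 = 5120, then multiply by 8862 repeatedly:
  8862^18581=5120
Found 5120 at exponent 18581.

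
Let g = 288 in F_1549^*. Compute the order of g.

The order of 288 must divide p − 1 = 1548 = 2^2 · 3^2 · 43.
Divisors: 1, 2, 3, 4, 6, 9, 12, 18, 36, 43, 86, 129, 172, 258, 387, 516, 774, 1548.
Check each in increasing order: 288^1 ≡ 288;  288^2 ≡ 847;  288^3 ≡ 743;  288^4 ≡ 222;  288^6 ≡ 605;  288^9 ≡ 305;  288^12 ≡ 461;  288^18 ≡ 85;  288^36 ≡ 1029;  288^43 ≡ 857;  288^86 ≡ 223;  288^129 ≡ 584;  288^172 ≡ 161;  288^258 ≡ 276;  288^387 ≡ 88;  288^516 ≡ 275;  288^774 ≡ 1548;  288^1548 ≡ 1.
Smallest exponent giving 1 is 1548.

1548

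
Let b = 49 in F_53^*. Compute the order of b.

13

The order of 49 must divide p − 1 = 52 = 2^2 · 13.
Divisors: 1, 2, 4, 13, 26, 52.
Check each in increasing order: 49^1 ≡ 49;  49^2 ≡ 16;  49^4 ≡ 44;  49^13 ≡ 1.
Smallest exponent giving 1 is 13.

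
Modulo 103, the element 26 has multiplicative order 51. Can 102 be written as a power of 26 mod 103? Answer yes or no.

102 ∈ ⟨26⟩ iff 102^51 ≡ 1 (mod 103), since |⟨26⟩| = 51.
102^51 mod 103 = 102.
Since 102 ≠ 1, 102 does not lie in the subgroup.

no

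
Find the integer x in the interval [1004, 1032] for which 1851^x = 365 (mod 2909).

1015

Compute 1851^1004 mod 2909 = 2855, then multiply by 1851 repeatedly:
  1851^1004=2855  1851^1005=1861  1851^1006=455  1851^1007=1504  1851^1008=2900
  1851^1009=795  1851^1010=2500  1851^1011=2190  1851^1012=1453  1851^1013=1587
  1851^1014=2356  1851^1015=365
Found 365 at exponent 1015.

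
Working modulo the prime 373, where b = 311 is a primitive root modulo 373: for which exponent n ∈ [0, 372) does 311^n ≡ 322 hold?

130

Baby-step giant-step with m = ceil(sqrt(372)) = 20.
Baby table (311^j mod 373 for j=0..19):
  0:1  1:311  2:114  3:19  4:314  5:301  6:361  7:371
  8:124  9:145  10:335  11:118  12:144  13:24  14:4  15:125
  16:83  17:76  18:137  19:85
Giant step factor: 311^(-20) ≡ 101 (mod 373).
Scan 322·101^i mod 373 for i = 0, 1, …:
  i=0: 322   i=1: 71   i=2: 84   i=3: 278
  i=4: 103   i=5: 332   i=6: 335
Match at i=6, j=10: n = 6·20 + 10 = 130.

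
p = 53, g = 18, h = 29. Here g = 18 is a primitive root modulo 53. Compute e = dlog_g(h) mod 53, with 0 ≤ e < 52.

34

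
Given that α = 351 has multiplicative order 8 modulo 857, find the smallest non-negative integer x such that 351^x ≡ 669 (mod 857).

7

Successive powers of 351 modulo 857:
  351^0=1  351^1=351  351^2=650  351^3=188  351^4=856  351^5=506
  351^6=207  351^7=669
So 351^7 ≡ 669 (mod 857), giving x = 7.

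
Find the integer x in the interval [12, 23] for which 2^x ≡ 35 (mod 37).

19

Compute 2^12 mod 37 = 26, then multiply by 2 repeatedly:
  2^12=26  2^13=15  2^14=30  2^15=23  2^16=9
  2^17=18  2^18=36  2^19=35
Found 35 at exponent 19.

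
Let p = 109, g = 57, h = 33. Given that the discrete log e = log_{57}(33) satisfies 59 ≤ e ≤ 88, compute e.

Compute 57^59 mod 109 = 42, then multiply by 57 repeatedly:
  57^59=42  57^60=105  57^61=99  57^62=84  57^63=101
  57^64=89  57^65=59  57^66=93  57^67=69  57^68=9
  57^69=77  57^70=29  57^71=18  57^72=45  57^73=58
  57^74=36  57^75=90  57^76=7  57^77=72  57^78=71
  57^79=14  57^80=35  57^81=33
Found 33 at exponent 81.

81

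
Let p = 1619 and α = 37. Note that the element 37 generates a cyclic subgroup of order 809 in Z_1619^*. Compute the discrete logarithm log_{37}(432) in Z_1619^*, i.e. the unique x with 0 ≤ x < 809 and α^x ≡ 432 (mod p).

664

Baby-step giant-step with m = ceil(sqrt(809)) = 29.
Baby table (37^j mod 1619 for j=0..28):
  0:1  1:37  2:1369  3:464  4:978  5:568  6:1588  7:472
  8:1274  9:187  10:443  11:201  12:961  13:1558  14:981  15:679
  16:838  17:245  18:970  19:272  20:350  21:1617  22:1545  23:500
  24:691  25:1282  26:483  27:62  28:675
Giant step factor: 37^(-29) ≡ 1199 (mod 1619).
Scan 432·1199^i mod 1619 for i = 0, 1, …:
  i=0: 432   i=1: 1507   i=2: 89   i=3: 1476
  i=4: 157   i=5: 439   i=6: 186   i=7: 1211
  i=8: 1365   i=9: 1445     …   i=21: 1375
  i=22: 483
Match at i=22, j=26: x = 22·29 + 26 = 664.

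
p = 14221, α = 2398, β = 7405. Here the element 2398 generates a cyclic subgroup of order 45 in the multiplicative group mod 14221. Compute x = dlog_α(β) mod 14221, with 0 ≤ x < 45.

38

Baby-step giant-step with m = ceil(sqrt(45)) = 7.
Baby table (2398^j mod 14221 for j=0..6):
  0:1  1:2398  2:5120  3:5037  4:5097  5:6767  6:1105
Giant step factor: 2398^(-7) ≡ 7405 (mod 14221).
Scan 7405·7405^i mod 14221 for i = 0, 1, …:
  i=0: 7405   i=1: 12070   i=2: 13586   i=3: 4976
  i=4: 669   i=5: 5037
Match at i=5, j=3: x = 5·7 + 3 = 38.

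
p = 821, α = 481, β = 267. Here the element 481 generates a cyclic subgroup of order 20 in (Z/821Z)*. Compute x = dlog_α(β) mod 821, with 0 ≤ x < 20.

Successive powers of 481 modulo 821:
  481^0=1  481^1=481  481^2=660  481^3=554  481^4=470  481^5=295
  481^6=683  481^7=123  481^8=51  481^9=722  481^10=820  481^11=340
  481^12=161  481^13=267
So 481^13 ≡ 267 (mod 821), giving x = 13.

13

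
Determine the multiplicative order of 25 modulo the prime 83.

41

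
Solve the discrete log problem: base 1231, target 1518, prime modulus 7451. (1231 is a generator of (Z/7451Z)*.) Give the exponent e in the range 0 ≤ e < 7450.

5136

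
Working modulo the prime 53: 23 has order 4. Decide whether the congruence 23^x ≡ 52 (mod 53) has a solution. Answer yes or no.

yes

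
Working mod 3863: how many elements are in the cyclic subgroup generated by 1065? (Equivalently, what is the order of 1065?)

1931

The order of 1065 must divide p − 1 = 3862 = 2 · 1931.
Divisors: 1, 2, 1931, 3862.
Check each in increasing order: 1065^1 ≡ 1065;  1065^2 ≡ 2366;  1065^1931 ≡ 1.
Smallest exponent giving 1 is 1931.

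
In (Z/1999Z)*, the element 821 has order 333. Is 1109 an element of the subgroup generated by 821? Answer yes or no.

no

1109 ∈ ⟨821⟩ iff 1109^333 ≡ 1 (mod 1999), since |⟨821⟩| = 333.
1109^333 mod 1999 = 1190.
Since 1190 ≠ 1, 1109 does not lie in the subgroup.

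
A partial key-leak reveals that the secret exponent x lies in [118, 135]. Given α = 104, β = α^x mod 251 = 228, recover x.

127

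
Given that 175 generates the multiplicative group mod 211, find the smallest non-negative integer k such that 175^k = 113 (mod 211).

Baby-step giant-step with m = ceil(sqrt(210)) = 15.
Baby table (175^j mod 211 for j=0..14):
  0:1  1:175  2:30  3:186  4:56  5:94  6:203  7:77
  8:182  9:200  10:185  11:92  12:64  13:17  14:21
Giant step factor: 175^(-15) ≡ 12 (mod 211).
Scan 113·12^i mod 211 for i = 0, 1, …:
  i=0: 113   i=1: 90   i=2: 25   i=3: 89
  i=4: 13   i=5: 156   i=6: 184   i=7: 98
  i=8: 121   i=9: 186
Match at i=9, j=3: k = 9·15 + 3 = 138.

138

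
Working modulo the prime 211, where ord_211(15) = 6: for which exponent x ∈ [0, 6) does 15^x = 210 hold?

Successive powers of 15 modulo 211:
  15^0=1  15^1=15  15^2=14  15^3=210
So 15^3 ≡ 210 (mod 211), giving x = 3.

3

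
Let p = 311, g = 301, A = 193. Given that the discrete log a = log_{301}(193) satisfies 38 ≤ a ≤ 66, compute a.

38

Compute 301^38 mod 311 = 193, then multiply by 301 repeatedly:
  301^38=193
Found 193 at exponent 38.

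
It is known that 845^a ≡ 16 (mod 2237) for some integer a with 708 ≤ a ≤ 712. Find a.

Compute 845^708 mod 2237 = 572, then multiply by 845 repeatedly:
  845^708=572  845^709=148  845^710=2025  845^711=2057  845^712=16
Found 16 at exponent 712.

712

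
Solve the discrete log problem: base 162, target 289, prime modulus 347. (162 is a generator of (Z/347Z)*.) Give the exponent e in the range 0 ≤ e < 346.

154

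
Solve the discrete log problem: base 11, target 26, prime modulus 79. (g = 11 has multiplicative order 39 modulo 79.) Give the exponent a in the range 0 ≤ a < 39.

4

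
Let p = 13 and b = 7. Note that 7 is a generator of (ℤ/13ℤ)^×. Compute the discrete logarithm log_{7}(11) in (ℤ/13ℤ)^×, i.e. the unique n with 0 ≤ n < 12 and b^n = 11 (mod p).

5

Successive powers of 7 modulo 13:
  7^0=1  7^1=7  7^2=10  7^3=5  7^4=9  7^5=11
So 7^5 ≡ 11 (mod 13), giving n = 5.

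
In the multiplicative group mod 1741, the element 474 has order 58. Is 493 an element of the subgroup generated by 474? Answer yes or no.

no

493 ∈ ⟨474⟩ iff 493^58 ≡ 1 (mod 1741), since |⟨474⟩| = 58.
493^58 mod 1741 = 766.
Since 766 ≠ 1, 493 does not lie in the subgroup.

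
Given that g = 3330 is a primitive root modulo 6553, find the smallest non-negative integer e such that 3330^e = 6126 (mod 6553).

2099

Baby-step giant-step with m = ceil(sqrt(6552)) = 81.
Baby table (3330^j mod 6553 for j=0..80):
  0:1  1:3330  2:1224  3:6507  4:4092  5:2673  6:2116  7:1805
  8:1549  9:959  10:2159  11:829  12:1757  13:5534  14:1184  15:4367
  16:1003  17:4513  18:2261  19:6286  20:2098  21:842  22:5729  23:1787
  24:586  25:5139  26:2987  27:5809  28:6067  29:211  30:1459  31:2697
  32:3400  33:4969  34:445  35:872  36:781  37:5742  38:5759  39:3392
  40:4541  41:3759  42:1240  43:810  44:4017  45:1937  46:2058  47:5255
  48:2640  49:3627  50:731  51:3067  52:3536  53:5692  54:3084  55:1169
  56:288  57:2302  58:5203  59:6411  60:5509  61:3123  62:6532  63:2153
  64:508  65:966  66:5810  67:2844  68:1435  69:1413  70:236  71:6073
  72:532  73:2250  74:2421  75:1740  76:1348  77:35  78:5149  79:3522
  80:4943
Giant step factor: 3330^(-81) ≡ 2944 (mod 6553).
Scan 6126·2944^i mod 6553 for i = 0, 1, …:
  i=0: 6126   i=1: 1088   i=2: 5208   i=3: 4885
  i=4: 4158   i=5: 148   i=6: 3214   i=7: 6037
  i=8: 1192   i=9: 3393     …   i=24: 3284
  i=25: 2421
Match at i=25, j=74: e = 25·81 + 74 = 2099.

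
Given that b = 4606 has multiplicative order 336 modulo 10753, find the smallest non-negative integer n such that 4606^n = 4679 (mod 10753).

105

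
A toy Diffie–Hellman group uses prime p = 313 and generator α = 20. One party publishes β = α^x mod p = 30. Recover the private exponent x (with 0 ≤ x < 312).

243

Baby-step giant-step with m = ceil(sqrt(312)) = 18.
Baby table (20^j mod 313 for j=0..17):
  0:1  1:20  2:87  3:175  4:57  5:201  6:264  7:272
  8:119  9:189  10:24  11:167  12:210  13:131  14:116  15:129
  16:76  17:268
Giant step factor: 20^(-18) ≡ 305 (mod 313).
Scan 30·305^i mod 313 for i = 0, 1, …:
  i=0: 30   i=1: 73   i=2: 42   i=3: 290
  i=4: 184   i=5: 93   i=6: 195   i=7: 5
  i=8: 273   i=9: 7   i=10: 257   i=11: 135
  i=12: 172   i=13: 189
Match at i=13, j=9: x = 13·18 + 9 = 243.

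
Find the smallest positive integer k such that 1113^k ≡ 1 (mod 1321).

The order of 1113 must divide p − 1 = 1320 = 2^3 · 3 · 5 · 11.
Divisors: 1, 2, 3, 4, 5, 6, 8, 10, 11, 12, 15, 20, 22, 24, 30, 33, 40, 44, 55, 60, 66, 88, 110, 120, 132, 165, 220, 264, 330, 440, 660, 1320.
Check each in increasing order: 1113^1 ≡ 1113;  1113^2 ≡ 992;  1113^3 ≡ 1061;  1113^4 ≡ 1240;  1113^5 ≡ 996;  1113^6 ≡ 229;  1113^8 ≡ 1277;  1113^10 ≡ 1266;  1113^11 ≡ 872;  1113^12 ≡ 922;  1113^15 ≡ 702;  1113^20 ≡ 383;  1113^22 ≡ 809;  1113^24 ≡ 681;  1113^30 ≡ 71;  1113^33 ≡ 34;  1113^40 ≡ 58;  1113^44 ≡ 586;  1113^55 ≡ 1086;  1113^60 ≡ 1078;  1113^66 ≡ 1156;  1113^88 ≡ 1257;  1113^110 ≡ 1064;  1113^120 ≡ 925;  1113^132 ≡ 805;  1113^165 ≡ 950;  1113^220 ≡ 1320;  1113^264 ≡ 735;  1113^330 ≡ 257;  1113^440 ≡ 1.
Smallest exponent giving 1 is 440.

440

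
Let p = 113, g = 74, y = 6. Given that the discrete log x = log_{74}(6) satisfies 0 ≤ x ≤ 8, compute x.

3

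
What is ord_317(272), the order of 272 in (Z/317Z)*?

The order of 272 must divide p − 1 = 316 = 2^2 · 79.
Divisors: 1, 2, 4, 79, 158, 316.
Check each in increasing order: 272^1 ≡ 272;  272^2 ≡ 123;  272^4 ≡ 230;  272^79 ≡ 114;  272^158 ≡ 316;  272^316 ≡ 1.
Smallest exponent giving 1 is 316.

316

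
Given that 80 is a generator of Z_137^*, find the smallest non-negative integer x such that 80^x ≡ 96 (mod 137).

Baby-step giant-step with m = ceil(sqrt(136)) = 12.
Baby table (80^j mod 137 for j=0..11):
  0:1  1:80  2:98  3:31  4:14  5:24  6:2  7:23
  8:59  9:62  10:28  11:48
Giant step factor: 80^(-12) ≡ 103 (mod 137).
Scan 96·103^i mod 137 for i = 0, 1, …:
  i=0: 96   i=1: 24
Match at i=1, j=5: x = 1·12 + 5 = 17.

17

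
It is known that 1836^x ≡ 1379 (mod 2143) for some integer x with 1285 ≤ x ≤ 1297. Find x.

Compute 1836^1285 mod 2143 = 1710, then multiply by 1836 repeatedly:
  1836^1285=1710  1836^1286=65  1836^1287=1475  1836^1288=1491  1836^1289=865
  1836^1290=177  1836^1291=1379
Found 1379 at exponent 1291.

1291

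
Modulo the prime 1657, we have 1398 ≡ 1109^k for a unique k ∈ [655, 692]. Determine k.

Compute 1109^655 mod 1657 = 1213, then multiply by 1109 repeatedly:
  1109^655=1213  1109^656=1390  1109^657=500  1109^658=1062  1109^659=1288
  1109^660=58  1109^661=1356  1109^662=905  1109^663=1160  1109^664=608
  1109^665=1530  1109^666=2  1109^667=561  1109^668=774  1109^669=40
  1109^670=1278  1109^671=567  1109^672=800  1109^673=705  1109^674=1398
Found 1398 at exponent 674.

674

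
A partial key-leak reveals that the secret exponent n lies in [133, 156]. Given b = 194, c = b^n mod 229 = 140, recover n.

Compute 194^133 mod 229 = 140, then multiply by 194 repeatedly:
  194^133=140
Found 140 at exponent 133.

133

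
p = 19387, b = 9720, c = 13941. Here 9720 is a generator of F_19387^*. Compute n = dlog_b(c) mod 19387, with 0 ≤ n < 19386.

Baby-step giant-step with m = ceil(sqrt(19386)) = 140.
Baby table (9720^j mod 19387 for j=0..139):
  0:1  1:9720  2:5549  3:1646  4:4845  5:2377  6:14523  7:6813
  8:15755  9:687  10:8512  11:12311  12:6356  13:13338  14:4491  15:12383
  16:8264  17:5739  18:6681  19:12257  20:4925  21:4497  22:12542  23:2784
  24:15615  25:16364  26:7132  27:14515  28:6601  29:10137  30:6906  31:8526
  32:12682  33:6494  34:16995  35:14160  36:6887  37:17716  38:4186  39:13994
  40:2488  41:7771  42:2368  43:4591  44:15033  45:941  46:15243  47:6506
  48:17313  49:3200  50:7252  51:17695  52:13323  53:13787  54:6696  55:2961
  56:10612  57:9800  58:7669  59:19052  60:816  61:2237  62:10813  63:5433
  64:17959  65:932  66:5311  67:14726  68:2499  69:17756  70:5246  71:3310
  72:10167  73:7701  74:513  75:3901  76:16135  77:10757  78:3949  79:17407
  80:5691  81:5409  82:17323  83:3465  84:4581  85:14768  86:3612  87:18170
  88:16217  89:12930  90:13066  91:16670  92:15241  93:6453  94:6215  95:19295
  96:16949  97:12941  98:3664  99:161  100:13960  101:1587  102:12975  103:4565
  104:14344  105:11763  106:11221  107:16245  108:13672  109:13342  110:4597  111:15192
  112:14848  113:5732  114:16189  115:12188  116:12790  117:9356  118:15290  119:17445
  120:6698  121:3014  122:2323  123:13092  124:17359  125:4419  126:10475  127:15863
  128:3549  129:6807  130:15596  131:6167  132:18023  133:2628  134:11481  135:3748
  136:2387  137:14788  138:4142  139:12828
Giant step factor: 9720^(-140) ≡ 2722 (mod 19387).
Scan 13941·2722^i mod 19387 for i = 0, 1, …:
  i=0: 13941   i=1: 7043   i=2: 16690   i=3: 6439
  i=4: 1110   i=5: 16435   i=6: 10261   i=7: 13162
  i=8: 19175   i=9: 4546     …   i=129: 8363
  i=130: 3748
Match at i=130, j=135: n = 130·140 + 135 = 18335.

18335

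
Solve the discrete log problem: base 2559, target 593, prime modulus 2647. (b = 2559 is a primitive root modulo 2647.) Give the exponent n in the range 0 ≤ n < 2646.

Baby-step giant-step with m = ceil(sqrt(2646)) = 52.
Baby table (2559^j mod 2647 for j=0..51):
  0:1  1:2559  2:2450  3:1454  4:1751  5:2085  6:1810  7:2187
  8:775  9:622  10:851  11:1875  12:1761  13:1205  14:2487  15:845
  16:2403  17:296  18:422  19:2569  20:1570  21:2131  22:409  23:1066
  24:1484  25:1758  26:1469  27:431  28:1777  29:2444  30:1982  31:286
  32:1302  33:1892  34:265  35:503  36:735  37:1495  38:790  39:1949
  40:543  41:2509  42:1556  43:716  44:520  45:1886  46:793  47:1685
  48:2599  49:1577  50:1515  51:1677
Giant step factor: 2559^(-52) ≡ 230 (mod 2647).
Scan 593·230^i mod 2647 for i = 0, 1, …:
  i=0: 593   i=1: 1393   i=2: 103   i=3: 2514
  i=4: 1174   i=5: 26   i=6: 686   i=7: 1607
  i=8: 1677
Match at i=8, j=51: n = 8·52 + 51 = 467.

467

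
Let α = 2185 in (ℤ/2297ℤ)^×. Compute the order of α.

1148

The order of 2185 must divide p − 1 = 2296 = 2^3 · 7 · 41.
Divisors: 1, 2, 4, 7, 8, 14, 28, 41, 56, 82, 164, 287, 328, 574, 1148, 2296.
Check each in increasing order: 2185^1 ≡ 2185;  2185^2 ≡ 1059;  2185^4 ≡ 545;  2185^7 ≡ 814;  2185^8 ≡ 712;  2185^14 ≡ 1060;  2185^28 ≡ 367;  2185^41 ≡ 2023;  2185^56 ≡ 1463;  2185^82 ≡ 1572;  2185^164 ≡ 1909;  2185^287 ≡ 1932;  2185^328 ≡ 1239;  2185^574 ≡ 2296;  2185^1148 ≡ 1.
Smallest exponent giving 1 is 1148.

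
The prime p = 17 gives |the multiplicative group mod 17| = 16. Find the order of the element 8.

The order of 8 must divide p − 1 = 16 = 2^4.
Divisors: 1, 2, 4, 8, 16.
Check each in increasing order: 8^1 ≡ 8;  8^2 ≡ 13;  8^4 ≡ 16;  8^8 ≡ 1.
Smallest exponent giving 1 is 8.

8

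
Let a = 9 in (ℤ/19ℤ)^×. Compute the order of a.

9

The order of 9 must divide p − 1 = 18 = 2 · 3^2.
Divisors: 1, 2, 3, 6, 9, 18.
Check each in increasing order: 9^1 ≡ 9;  9^2 ≡ 5;  9^3 ≡ 7;  9^6 ≡ 11;  9^9 ≡ 1.
Smallest exponent giving 1 is 9.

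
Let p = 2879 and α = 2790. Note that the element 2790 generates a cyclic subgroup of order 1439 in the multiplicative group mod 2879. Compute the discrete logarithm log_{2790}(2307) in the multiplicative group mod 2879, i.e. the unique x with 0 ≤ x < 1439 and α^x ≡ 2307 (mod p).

681

Baby-step giant-step with m = ceil(sqrt(1439)) = 38.
Baby table (2790^j mod 2879 for j=0..37):
  0:1  1:2790  2:2163  3:386  4:194  5:8  6:2167  7:30
  8:209  9:1552  10:64  11:62  12:240  13:1672  14:900  15:512
  16:496  17:1920  18:1860  19:1442  20:1217  21:1089  22:965  23:485
  24:20  25:1099  26:75  27:1962  28:1001  29:160  30:155  31:600
  32:1301  33:2250  34:1280  35:1240  36:1921  37:1771
Giant step factor: 2790^(-38) ≡ 2764 (mod 2879).
Scan 2307·2764^i mod 2879 for i = 0, 1, …:
  i=0: 2307   i=1: 2442   i=2: 1312   i=3: 1707
  i=4: 2346   i=5: 836   i=6: 1746   i=7: 740
  i=8: 1270   i=9: 779     …   i=16: 1992
  i=17: 1240
Match at i=17, j=35: x = 17·38 + 35 = 681.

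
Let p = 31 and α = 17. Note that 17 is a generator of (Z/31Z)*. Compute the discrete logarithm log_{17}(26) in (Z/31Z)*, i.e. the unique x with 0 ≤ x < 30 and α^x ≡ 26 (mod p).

5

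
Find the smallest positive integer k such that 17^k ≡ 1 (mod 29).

4

The order of 17 must divide p − 1 = 28 = 2^2 · 7.
Divisors: 1, 2, 4, 7, 14, 28.
Check each in increasing order: 17^1 ≡ 17;  17^2 ≡ 28;  17^4 ≡ 1.
Smallest exponent giving 1 is 4.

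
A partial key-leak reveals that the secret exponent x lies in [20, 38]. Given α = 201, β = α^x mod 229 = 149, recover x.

28

Compute 201^20 mod 229 = 183, then multiply by 201 repeatedly:
  201^20=183  201^21=143  201^22=118  201^23=131  201^24=225
  201^25=112  201^26=70  201^27=101  201^28=149
Found 149 at exponent 28.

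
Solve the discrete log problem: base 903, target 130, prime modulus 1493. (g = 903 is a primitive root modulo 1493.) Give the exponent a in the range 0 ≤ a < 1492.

857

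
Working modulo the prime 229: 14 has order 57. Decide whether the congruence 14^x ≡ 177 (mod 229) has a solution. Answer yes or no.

177 ∈ ⟨14⟩ iff 177^57 ≡ 1 (mod 229), since |⟨14⟩| = 57.
177^57 mod 229 = 122.
Since 122 ≠ 1, 177 does not lie in the subgroup.

no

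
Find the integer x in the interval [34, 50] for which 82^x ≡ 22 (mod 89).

36

Compute 82^34 mod 89 = 84, then multiply by 82 repeatedly:
  82^34=84  82^35=35  82^36=22
Found 22 at exponent 36.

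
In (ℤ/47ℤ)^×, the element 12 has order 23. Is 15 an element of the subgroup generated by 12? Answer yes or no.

⟨12⟩ has order 23; its elements mod 47 are {1, 2, 3, 4, 6, 7, 8, 9, 12, 14, 16, 17, 18, 21, 24, 25, 27, 28, 32, 34, 36, 37, 42}.
15 is not in this set.

no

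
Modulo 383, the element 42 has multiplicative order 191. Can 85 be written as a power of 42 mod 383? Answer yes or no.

no

85 ∈ ⟨42⟩ iff 85^191 ≡ 1 (mod 383), since |⟨42⟩| = 191.
85^191 mod 383 = 382.
Since 382 ≠ 1, 85 does not lie in the subgroup.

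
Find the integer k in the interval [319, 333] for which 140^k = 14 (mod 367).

332

Compute 140^319 mod 367 = 330, then multiply by 140 repeatedly:
  140^319=330  140^320=325  140^321=359  140^322=348  140^323=276
  140^324=105  140^325=20  140^326=231  140^327=44  140^328=288
  140^329=317  140^330=340  140^331=257  140^332=14
Found 14 at exponent 332.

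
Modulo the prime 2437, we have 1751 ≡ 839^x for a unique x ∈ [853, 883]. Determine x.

859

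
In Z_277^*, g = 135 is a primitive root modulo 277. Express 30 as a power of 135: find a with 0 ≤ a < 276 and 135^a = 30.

132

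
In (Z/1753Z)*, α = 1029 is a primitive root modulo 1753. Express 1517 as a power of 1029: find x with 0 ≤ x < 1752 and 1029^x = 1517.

Baby-step giant-step with m = ceil(sqrt(1752)) = 42.
Baby table (1029^j mod 1753 for j=0..41):
  0:1  1:1029  2:29  3:40  4:841  5:1160  6:1600  7:333
  8:822  9:892  10:1049  11:1326  12:620  13:1641  14:450  15:258
  16:779  17:470  18:1555  19:1359  20:1270  21:845  22:17  23:1716
  24:493  25:680  26:273  27:437  28:905  29:402  30:1703  31:1140
  32:303  33:1506  34:22  35:1602  36:638  37:880  38:972  39:978
  40:140  41:314
Giant step factor: 1029^(-42) ≡ 1098 (mod 1753).
Scan 1517·1098^i mod 1753 for i = 0, 1, …:
  i=0: 1517   i=1: 316   i=2: 1627   i=3: 139
  i=4: 111   i=5: 921   i=6: 1530   i=7: 566
  i=8: 906   i=9: 837     …   i=34: 184
  i=35: 437
Match at i=35, j=27: x = 35·42 + 27 = 1497.

1497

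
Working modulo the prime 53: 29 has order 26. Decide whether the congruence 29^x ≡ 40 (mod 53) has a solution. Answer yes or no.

40 ∈ ⟨29⟩ iff 40^26 ≡ 1 (mod 53), since |⟨29⟩| = 26.
40^26 mod 53 = 1.
Since 1 = 1, 40 lies in the subgroup.

yes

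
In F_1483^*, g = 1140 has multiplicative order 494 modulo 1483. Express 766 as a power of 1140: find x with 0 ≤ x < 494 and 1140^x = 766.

23

Successive powers of 1140 modulo 1483:
  1140^0=1  1140^1=1140  1140^2=492  1140^3=306  1140^4=335  1140^5=769
  1140^6=207  1140^7=183  1140^8=1000  1140^9=1056  1140^10=1127  1140^11=502
  1140^12=1325  1140^13=806  1140^14=863  1140^15=591  1140^16=458  1140^17=104
  1140^18=1403  1140^19=746  1140^20=681  1140^21=731  1140^22=1377  1140^23=766
So 1140^23 ≡ 766 (mod 1483), giving x = 23.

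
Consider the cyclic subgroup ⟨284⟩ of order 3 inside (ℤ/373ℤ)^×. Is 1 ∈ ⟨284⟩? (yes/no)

yes

⟨284⟩ has order 3; its elements mod 373 are {1, 88, 284}.
1 is in this set.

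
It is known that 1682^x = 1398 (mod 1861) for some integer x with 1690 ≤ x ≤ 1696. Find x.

1690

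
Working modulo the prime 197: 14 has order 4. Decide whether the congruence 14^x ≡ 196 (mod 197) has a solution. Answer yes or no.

⟨14⟩ has order 4; its elements mod 197 are {1, 14, 183, 196}.
196 is in this set.

yes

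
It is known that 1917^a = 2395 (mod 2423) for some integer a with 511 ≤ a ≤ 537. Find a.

Compute 1917^511 mod 2423 = 820, then multiply by 1917 repeatedly:
  1917^511=820  1917^512=1836  1917^513=1416  1917^514=712  1917^515=755
  1917^516=804  1917^517=240  1917^518=2133  1917^519=1360  1917^520=2395
Found 2395 at exponent 520.

520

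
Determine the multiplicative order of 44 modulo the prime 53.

The order of 44 must divide p − 1 = 52 = 2^2 · 13.
Divisors: 1, 2, 4, 13, 26, 52.
Check each in increasing order: 44^1 ≡ 44;  44^2 ≡ 28;  44^4 ≡ 42;  44^13 ≡ 1.
Smallest exponent giving 1 is 13.

13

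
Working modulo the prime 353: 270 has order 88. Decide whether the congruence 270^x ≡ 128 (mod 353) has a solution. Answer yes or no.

128 ∈ ⟨270⟩ iff 128^88 ≡ 1 (mod 353), since |⟨270⟩| = 88.
128^88 mod 353 = 1.
Since 1 = 1, 128 lies in the subgroup.

yes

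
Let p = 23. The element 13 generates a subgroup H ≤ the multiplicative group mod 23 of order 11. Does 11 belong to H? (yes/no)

⟨13⟩ has order 11; its elements mod 23 are {1, 2, 3, 4, 6, 8, 9, 12, 13, 16, 18}.
11 is not in this set.

no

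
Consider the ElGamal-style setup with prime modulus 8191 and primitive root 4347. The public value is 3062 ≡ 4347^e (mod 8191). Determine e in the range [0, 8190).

Baby-step giant-step with m = ceil(sqrt(8190)) = 91.
Baby table (4347^j mod 8191 for j=0..90):
  0:1  1:4347  2:7963  3:8186  4:2838  5:1140  6:25  7:2192
  8:2491  9:8066  10:5422  11:3927  12:625  13:5654  14:4938  15:5066
  16:4494  17:8074  18:7434  19:2103  20:585  21:3785  22:5867  23:5266
  24:5648  25:3429  26:6434  27:4524  28:7428  29:594  30:1953  31:3815
  32:5221  33:6617  34:5498  35:6659  36:7870  37:5274  38:7660  39:1605
  40:6394  41:2655  42:166  43:794  44:3107  45:7361  46:4221  47:847
  48:4150  49:3468  50:3956  51:3823  52:7233  53:4793  54:5458  55:4790
  56:608  57:5474  58:623  59:5151  60:5394  61:5076  62:7009  63:5794
  64:7384  65:5910  66:3794  67:4035  68:3214  69:5603  70:4398  71:312
  72:4749  73:2583  74:6631  75:828  76:3467  77:7800  78:4051  79:7238
  80:1955  81:4318  82:4765  83:6607  84:2983  85:748  86:7920  87:1467
  88:4451  89:1355  90:856
Giant step factor: 4347^(-91) ≡ 4463 (mod 8191).
Scan 3062·4463^i mod 8191 for i = 0, 1, …:
  i=0: 3062   i=1: 3118   i=2: 7316   i=3: 1982
  i=4: 7577   i=5: 3703   i=6: 5242   i=7: 1550
  i=8: 4446   i=9: 3896     …   i=73: 7308
  i=74: 7233
Match at i=74, j=52: e = 74·91 + 52 = 6786.

6786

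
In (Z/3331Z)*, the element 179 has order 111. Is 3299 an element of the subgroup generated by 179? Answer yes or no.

3299 ∈ ⟨179⟩ iff 3299^111 ≡ 1 (mod 3331), since |⟨179⟩| = 111.
3299^111 mod 3331 = 1.
Since 1 = 1, 3299 lies in the subgroup.

yes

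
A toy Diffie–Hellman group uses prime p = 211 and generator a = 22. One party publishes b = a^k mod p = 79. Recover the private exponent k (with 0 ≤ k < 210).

Baby-step giant-step with m = ceil(sqrt(210)) = 15.
Baby table (22^j mod 211 for j=0..14):
  0:1  1:22  2:62  3:98  4:46  5:168  6:109  7:77
  8:6  9:132  10:161  11:166  12:65  13:164  14:21
Giant step factor: 22^(-15) ≡ 153 (mod 211).
Scan 79·153^i mod 211 for i = 0, 1, …:
  i=0: 79   i=1: 60   i=2: 107   i=3: 124
  i=4: 193   i=5: 200   i=6: 5   i=7: 132
Match at i=7, j=9: k = 7·15 + 9 = 114.

114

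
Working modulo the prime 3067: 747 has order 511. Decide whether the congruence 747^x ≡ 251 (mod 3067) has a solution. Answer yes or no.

251 ∈ ⟨747⟩ iff 251^511 ≡ 1 (mod 3067), since |⟨747⟩| = 511.
251^511 mod 3067 = 1.
Since 1 = 1, 251 lies in the subgroup.

yes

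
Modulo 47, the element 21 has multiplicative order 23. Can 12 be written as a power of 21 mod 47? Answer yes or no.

12 ∈ ⟨21⟩ iff 12^23 ≡ 1 (mod 47), since |⟨21⟩| = 23.
12^23 mod 47 = 1.
Since 1 = 1, 12 lies in the subgroup.

yes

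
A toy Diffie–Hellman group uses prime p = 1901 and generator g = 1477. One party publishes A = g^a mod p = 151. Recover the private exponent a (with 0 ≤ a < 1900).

1181

Baby-step giant-step with m = ceil(sqrt(1900)) = 44.
Baby table (1477^j mod 1901 for j=0..43):
  0:1  1:1477  2:1082  3:1274  4:1609  5:243  6:1523  7:588
  8:1620  9:1282  10:118  11:1295  12:309  13:153  14:1663  15:159
  16:1020  17:948  18:1060  19:1097  20:617  21:730  22:343  23:945
  24:431  25:1653  26:597  27:1606  28:1515  29:178  30:568  31:595
  32:553  33:1252  34:1432  35:1152  36:109  37:1309  38:76  39:93
  40:489  41:1774  42:620  43:1359
Giant step factor: 1477^(-44) ≡ 1544 (mod 1901).
Scan 151·1544^i mod 1901 for i = 0, 1, …:
  i=0: 151   i=1: 1222   i=2: 976   i=3: 1352
  i=4: 190   i=5: 606   i=6: 372   i=7: 266
  i=8: 88   i=9: 901     …   i=25: 630
  i=26: 1309
Match at i=26, j=37: a = 26·44 + 37 = 1181.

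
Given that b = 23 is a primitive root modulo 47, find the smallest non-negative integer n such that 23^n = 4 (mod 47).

44

Baby-step giant-step with m = ceil(sqrt(46)) = 7.
Baby table (23^j mod 47 for j=0..6):
  0:1  1:23  2:12  3:41  4:3  5:22  6:36
Giant step factor: 23^(-7) ≡ 13 (mod 47).
Scan 4·13^i mod 47 for i = 0, 1, …:
  i=0: 4   i=1: 5   i=2: 18   i=3: 46
  i=4: 34   i=5: 19   i=6: 12
Match at i=6, j=2: n = 6·7 + 2 = 44.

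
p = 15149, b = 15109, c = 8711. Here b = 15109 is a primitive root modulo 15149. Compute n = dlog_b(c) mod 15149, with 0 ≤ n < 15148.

Baby-step giant-step with m = ceil(sqrt(15148)) = 124.
Baby table (15109^j mod 15149 for j=0..123):
  0:1  1:15109  2:1600  3:11745  4:14968  5:7240  6:13380  7:10164
  8:2463  9:7523  10:2060  11:8494  12:8667  13:1747  14:5865  15:7784
  16:6769  17:1922  18:14014  19:15102  20:1880  21:545  22:8498  23:8507
  24:8147  25:7398  26:7060  27:5431  28:9995  29:9223  30:9805  31:1674
  32:8785  33:12176  34:12877  35:15135  36:560  37:7898  38:2209  39:2534
  40:4683  41:9617  42:9194  43:10965  44:721  45:1458  46:2276  47:15003
  48:5840  49:8784  50:12216  51:11277  52:3390  53:741  54:658  55:3978
  56:7519  57:2220  58:2094  59:7134  60:2471  61:7203  62:14860  63:11560
  64:7219  65:14220  66:6862  67:13351  68:11324  69:1510  70:196  71:7309
  72:10620  73:14521  74:9971  75:10183  76:1703  77:7625  78:13129  79:5055
  80:9886  81:13583  82:2044  83:9134  84:13365  85:10764  86:8761  87:13136
  88:4775  89:5937  90:4904  91:777  92:14367  93:982  94:6167  95:10853
  96:5201  97:4046  98:4799  99:4977  100:13006  101:9975  102:10023  103:8103
  104:9158  105:12405  106:3717  107:2810  108:8792  109:11896  110:8928  111:6456
  112:14442  113:13131  114:4975  115:13086  116:6775  117:1682  118:8465  119:9827
  120:794  121:13687  122:13033  123:8895
Giant step factor: 15109^(-124) ≡ 5601 (mod 15149).
Scan 8711·5601^i mod 15149 for i = 0, 1, …:
  i=0: 8711   i=1: 10531   i=2: 9074   i=3: 13728
  i=4: 9353   i=5: 911   i=6: 12447   i=7: 15098
  i=8: 2180   i=9: 86     …   i=100: 5268
  i=101: 10965
Match at i=101, j=43: n = 101·124 + 43 = 12567.

12567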